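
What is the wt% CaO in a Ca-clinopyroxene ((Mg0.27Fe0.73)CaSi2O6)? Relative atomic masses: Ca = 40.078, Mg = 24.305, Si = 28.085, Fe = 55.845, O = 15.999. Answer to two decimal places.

Molar mass of (Mg0.27Fe0.73)CaSi2O6 = 0.27·24.305 + 0.73·55.845 + 1·40.078 + 2·28.085 + 6·15.999 = 239.571 g/mol.
Each formula unit contains 1 Ca, equivalent to 1/1 = 1.0000 mol CaO.
M(CaO) = 1×40.078 + 1×15.999 = 56.077 g/mol.
Mass of CaO per formula unit = 1.0000 × 56.077 = 56.077 g.
CaO wt% = 56.077 / 239.571 × 100 = 23.41%.

23.41 wt%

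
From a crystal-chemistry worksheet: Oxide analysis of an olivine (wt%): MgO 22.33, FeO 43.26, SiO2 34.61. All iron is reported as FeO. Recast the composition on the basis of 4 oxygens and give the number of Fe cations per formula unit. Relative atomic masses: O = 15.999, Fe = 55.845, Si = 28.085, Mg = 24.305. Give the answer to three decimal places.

1.043 Fe apfu

MgO: 22.33/40.304 = 0.55404 mol → 0.55404 mol Mg, 0.55404 mol O.
FeO: 43.26/71.844 = 0.60214 mol → 0.60214 mol Fe, 0.60214 mol O.
SiO2: 34.61/60.083 = 0.57604 mol → 0.57604 mol Si, 1.15208 mol O.
Total oxygen = 2.30826 mol. Normalization factor = 4/2.30826 = 1.73291.
Fe per 4 O = 0.60214 × 1.73291 = 1.043.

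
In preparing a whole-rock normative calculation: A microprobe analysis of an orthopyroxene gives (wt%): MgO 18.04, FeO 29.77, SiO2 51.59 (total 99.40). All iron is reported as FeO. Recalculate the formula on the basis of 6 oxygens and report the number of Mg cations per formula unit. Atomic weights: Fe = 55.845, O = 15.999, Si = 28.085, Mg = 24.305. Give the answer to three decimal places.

1.041 Mg apfu

18.04 wt% MgO ÷ 40.304 g/mol = 0.44760 mol, giving 0.44760 Mg and 0.44760 O.
29.77 wt% FeO ÷ 71.844 g/mol = 0.41437 mol, giving 0.41437 Fe and 0.41437 O.
51.59 wt% SiO2 ÷ 60.083 g/mol = 0.85865 mol, giving 0.85865 Si and 1.71730 O.
Oxygen sums to 2.57927; scaling by 6/2.57927 = 2.32624 puts the formula on 6 O.
Mg: 0.44760 × 2.32624 = 1.041 atoms per formula unit.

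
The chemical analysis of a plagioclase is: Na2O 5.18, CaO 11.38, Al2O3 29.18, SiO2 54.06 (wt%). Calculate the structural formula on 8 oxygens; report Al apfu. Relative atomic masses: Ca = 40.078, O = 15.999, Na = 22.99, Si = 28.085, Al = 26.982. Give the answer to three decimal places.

Na2O (M=61.979): mol = 0.08358; Na = 0.16716, O = 0.08358.
CaO (M=56.077): mol = 0.20294; Ca = 0.20294, O = 0.20294.
Al2O3 (M=101.961): mol = 0.28619; Al = 0.57238, O = 0.85857.
SiO2 (M=60.083): mol = 0.89976; Si = 0.89976, O = 1.79952.
ΣO = 2.94461; factor = 8/ΣO = 2.71683.
Al apfu = 0.57238 × 2.71683 = 1.555.

1.555 Al apfu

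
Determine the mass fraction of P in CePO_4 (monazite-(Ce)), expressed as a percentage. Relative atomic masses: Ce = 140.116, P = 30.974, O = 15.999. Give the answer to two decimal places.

Formula mass = 1×140.116 + 1×30.974 + 4×15.999 = 235.086 g/mol, of which 30.974 g is P.
So P makes up 30.974/235.086 = 0.1318 of the mass, i.e. 13.18%.

13.18 weight percent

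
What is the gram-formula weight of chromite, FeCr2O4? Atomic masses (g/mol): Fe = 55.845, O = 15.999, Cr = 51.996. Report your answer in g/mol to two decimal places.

223.83 g/mol

The formula mass is the sum 1(55.845) + 2(51.996) + 4(15.999).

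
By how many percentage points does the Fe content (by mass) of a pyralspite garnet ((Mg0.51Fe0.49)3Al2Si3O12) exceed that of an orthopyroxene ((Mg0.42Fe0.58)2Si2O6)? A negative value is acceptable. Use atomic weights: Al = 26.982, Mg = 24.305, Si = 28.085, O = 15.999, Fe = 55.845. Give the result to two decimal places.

-9.03 percentage points

M((Mg0.51Fe0.49)3Al2Si3O12) = 449.486 g/mol, so wt% Fe = 82.092/449.486 × 100 = 18.26%.
M((Mg0.42Fe0.58)2Si2O6) = 237.360 g/mol, so wt% Fe = 64.780/237.360 × 100 = 27.29%.
18.26 − 27.29 = -9.03 pp.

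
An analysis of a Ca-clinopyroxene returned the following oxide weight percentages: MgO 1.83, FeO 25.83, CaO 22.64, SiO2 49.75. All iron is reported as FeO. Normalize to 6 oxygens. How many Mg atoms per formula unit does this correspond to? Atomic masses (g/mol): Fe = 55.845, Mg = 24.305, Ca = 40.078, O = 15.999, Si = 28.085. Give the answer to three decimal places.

0.111 Mg apfu

1.83 wt% MgO ÷ 40.304 g/mol = 0.04540 mol, giving 0.04540 Mg and 0.04540 O.
25.83 wt% FeO ÷ 71.844 g/mol = 0.35953 mol, giving 0.35953 Fe and 0.35953 O.
22.64 wt% CaO ÷ 56.077 g/mol = 0.40373 mol, giving 0.40373 Ca and 0.40373 O.
49.75 wt% SiO2 ÷ 60.083 g/mol = 0.82802 mol, giving 0.82802 Si and 1.65604 O.
Oxygen sums to 2.46470; scaling by 6/2.46470 = 2.43437 puts the formula on 6 O.
Mg: 0.04540 × 2.43437 = 0.111 atoms per formula unit.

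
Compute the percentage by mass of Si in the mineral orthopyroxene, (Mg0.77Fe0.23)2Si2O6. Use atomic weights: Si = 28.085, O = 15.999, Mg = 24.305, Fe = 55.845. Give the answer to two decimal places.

M((Mg0.77Fe0.23)2Si2O6) = 215.282 g/mol.
Si contributes 2 × 28.085 = 56.170 g per mole.
56.170/215.282 = 0.2609 → 26.09%.

26.09 weight percent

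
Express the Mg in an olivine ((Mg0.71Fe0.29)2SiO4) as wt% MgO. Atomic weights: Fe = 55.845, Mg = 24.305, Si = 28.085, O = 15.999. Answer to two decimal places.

Formula mass = 158.984 g/mol.
1.42 Mg → 1.4200 mol MgO per formula unit; M(MgO) = 40.304, so MgO mass = 57.232 g.
57.232/158.984 × 100 = 36.00 wt%.

36.00 wt%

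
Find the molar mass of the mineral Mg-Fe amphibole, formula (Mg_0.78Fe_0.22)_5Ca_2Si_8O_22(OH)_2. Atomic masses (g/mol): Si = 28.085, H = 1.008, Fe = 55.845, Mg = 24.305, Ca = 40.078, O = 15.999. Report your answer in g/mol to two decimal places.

Mg: 3.90 × 24.305 = 94.7895
Fe: 1.10 × 55.845 = 61.4295
Ca: 2 × 40.078 = 80.1560
Si: 8 × 28.085 = 224.6800
O: 24 × 15.999 = 383.9760
H: 2 × 1.008 = 2.0160
Summing the contributions gives the formula mass.

847.05 g/mol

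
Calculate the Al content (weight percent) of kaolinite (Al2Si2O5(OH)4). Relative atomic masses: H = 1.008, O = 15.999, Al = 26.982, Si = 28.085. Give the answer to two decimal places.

20.90 weight percent

Molar mass of Al2Si2O5(OH)4: 2*26.982 + 2*28.085 + 9*15.999 + 4*1.008 = 258.157 g/mol.
Mass of Al per formula unit: 2 × 26.982 = 53.964 g.
Weight fraction Al = 53.964 / 258.157 = 0.2090.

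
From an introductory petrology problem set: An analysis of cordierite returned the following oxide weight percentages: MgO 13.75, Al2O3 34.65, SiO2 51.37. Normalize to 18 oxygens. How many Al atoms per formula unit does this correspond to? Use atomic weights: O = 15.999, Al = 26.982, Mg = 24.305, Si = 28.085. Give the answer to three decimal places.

MgO: 13.75/40.304 = 0.34116 mol → 0.34116 mol Mg, 0.34116 mol O.
Al2O3: 34.65/101.961 = 0.33984 mol → 0.67968 mol Al, 1.01952 mol O.
SiO2: 51.37/60.083 = 0.85498 mol → 0.85498 mol Si, 1.70996 mol O.
Total oxygen = 3.07064 mol. Normalization factor = 18/3.07064 = 5.86197.
Al per 18 O = 0.67968 × 5.86197 = 3.984.

3.984 Al apfu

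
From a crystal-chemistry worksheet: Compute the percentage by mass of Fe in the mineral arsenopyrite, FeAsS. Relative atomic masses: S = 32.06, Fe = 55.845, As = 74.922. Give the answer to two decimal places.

34.30 weight percent

M(FeAsS) = 162.827 g/mol.
Fe contributes 1 × 55.845 = 55.845 g per mole.
55.845/162.827 = 0.3430 → 34.30%.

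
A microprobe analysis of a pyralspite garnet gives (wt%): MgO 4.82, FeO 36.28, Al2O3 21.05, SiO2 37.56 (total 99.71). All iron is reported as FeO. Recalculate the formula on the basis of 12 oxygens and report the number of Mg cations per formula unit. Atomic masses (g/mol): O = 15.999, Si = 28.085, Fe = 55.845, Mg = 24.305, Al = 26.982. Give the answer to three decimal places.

MgO (M=40.304): mol = 0.11959; Mg = 0.11959, O = 0.11959.
FeO (M=71.844): mol = 0.50498; Fe = 0.50498, O = 0.50498.
Al2O3 (M=101.961): mol = 0.20645; Al = 0.41290, O = 0.61935.
SiO2 (M=60.083): mol = 0.62514; Si = 0.62514, O = 1.25028.
ΣO = 2.49420; factor = 12/ΣO = 4.81116.
Mg apfu = 0.11959 × 4.81116 = 0.575.

0.575 Mg apfu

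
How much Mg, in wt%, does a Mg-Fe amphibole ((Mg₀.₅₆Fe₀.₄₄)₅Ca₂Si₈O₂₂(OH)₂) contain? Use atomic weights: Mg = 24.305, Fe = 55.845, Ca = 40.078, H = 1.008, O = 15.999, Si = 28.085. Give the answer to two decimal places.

Formula mass = 2.80·24.305 + 2.20·55.845 + 2·40.078 + 8·28.085 + 24·15.999 + 2·1.008 = 881.741 g/mol, of which 68.054 g is Mg.
So Mg makes up 68.054/881.741 = 0.0772 of the mass, i.e. 7.72%.

7.72 wt%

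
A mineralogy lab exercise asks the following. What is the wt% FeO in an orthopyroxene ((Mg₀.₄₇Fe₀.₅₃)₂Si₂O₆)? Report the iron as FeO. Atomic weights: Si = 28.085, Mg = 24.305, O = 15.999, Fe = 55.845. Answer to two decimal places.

32.52 wt%

Molar mass of (Mg₀.₄₇Fe₀.₅₃)₂Si₂O₆ = 0.94*24.305 + 1.06*55.845 + 2*28.085 + 6*15.999 = 234.206 g/mol.
Each formula unit contains 1.06 Fe, equivalent to 1.06/1 = 1.0600 mol FeO.
M(FeO) = 1×55.845 + 1×15.999 = 71.844 g/mol.
Mass of FeO per formula unit = 1.0600 × 71.844 = 76.155 g.
FeO wt% = 76.155 / 234.206 × 100 = 32.52%.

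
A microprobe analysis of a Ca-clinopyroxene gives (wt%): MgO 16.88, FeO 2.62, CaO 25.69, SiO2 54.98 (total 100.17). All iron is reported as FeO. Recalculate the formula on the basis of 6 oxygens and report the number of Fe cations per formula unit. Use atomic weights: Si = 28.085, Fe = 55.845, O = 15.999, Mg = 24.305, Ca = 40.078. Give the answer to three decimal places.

16.88 wt% MgO ÷ 40.304 g/mol = 0.41882 mol, giving 0.41882 Mg and 0.41882 O.
2.62 wt% FeO ÷ 71.844 g/mol = 0.03647 mol, giving 0.03647 Fe and 0.03647 O.
25.69 wt% CaO ÷ 56.077 g/mol = 0.45812 mol, giving 0.45812 Ca and 0.45812 O.
54.98 wt% SiO2 ÷ 60.083 g/mol = 0.91507 mol, giving 0.91507 Si and 1.83014 O.
Oxygen sums to 2.74355; scaling by 6/2.74355 = 2.18695 puts the formula on 6 O.
Fe: 0.03647 × 2.18695 = 0.080 atoms per formula unit.

0.080 Fe apfu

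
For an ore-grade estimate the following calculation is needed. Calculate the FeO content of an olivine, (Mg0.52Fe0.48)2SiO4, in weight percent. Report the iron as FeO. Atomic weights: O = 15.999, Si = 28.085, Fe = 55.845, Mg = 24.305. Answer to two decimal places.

Molar mass of (Mg0.52Fe0.48)2SiO4 = 1.04*24.305 + 0.96*55.845 + 1*28.085 + 4*15.999 = 170.969 g/mol.
Each formula unit contains 0.96 Fe, equivalent to 0.96/1 = 0.9600 mol FeO.
M(FeO) = 1×55.845 + 1×15.999 = 71.844 g/mol.
Mass of FeO per formula unit = 0.9600 × 71.844 = 68.970 g.
FeO wt% = 68.970 / 170.969 × 100 = 40.34%.

40.34 wt%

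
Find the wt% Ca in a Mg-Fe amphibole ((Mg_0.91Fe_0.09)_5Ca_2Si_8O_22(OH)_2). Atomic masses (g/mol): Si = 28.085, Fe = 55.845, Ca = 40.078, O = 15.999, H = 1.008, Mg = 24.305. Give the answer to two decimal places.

Molar mass of (Mg_0.91Fe_0.09)_5Ca_2Si_8O_22(OH)_2: 4.55·24.305 + 0.45·55.845 + 2·40.078 + 8·28.085 + 24·15.999 + 2·1.008 = 826.546 g/mol.
Mass of Ca per formula unit: 2 × 40.078 = 80.156 g.
Weight fraction Ca = 80.156 / 826.546 = 0.0970.

9.70 weight percent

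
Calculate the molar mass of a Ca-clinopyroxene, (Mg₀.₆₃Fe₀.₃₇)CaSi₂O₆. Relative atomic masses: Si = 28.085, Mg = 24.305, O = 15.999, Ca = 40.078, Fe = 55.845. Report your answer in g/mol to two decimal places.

The formula mass is the sum 0.63·24.305 + 0.37·55.845 + 1·40.078 + 2·28.085 + 6·15.999.

228.22 g/mol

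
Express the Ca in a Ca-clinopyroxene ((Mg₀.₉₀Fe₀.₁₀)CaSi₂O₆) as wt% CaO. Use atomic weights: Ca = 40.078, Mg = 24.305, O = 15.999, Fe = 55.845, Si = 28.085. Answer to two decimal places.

Formula mass = 219.701 g/mol.
1 Ca → 1.0000 mol CaO per formula unit; M(CaO) = 56.077, so CaO mass = 56.077 g.
56.077/219.701 × 100 = 25.52 wt%.

25.52 wt%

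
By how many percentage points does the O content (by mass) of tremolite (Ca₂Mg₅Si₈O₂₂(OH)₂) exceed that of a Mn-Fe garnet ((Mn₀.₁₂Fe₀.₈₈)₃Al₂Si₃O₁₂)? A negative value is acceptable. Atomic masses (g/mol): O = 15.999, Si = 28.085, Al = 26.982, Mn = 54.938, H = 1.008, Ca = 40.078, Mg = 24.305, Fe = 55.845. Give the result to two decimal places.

O in Ca₂Mg₅Si₈O₂₂(OH)₂: molar mass 812.353 g/mol; 24×15.999 = 383.976 g → 47.27 wt%.
O in (Mn₀.₁₂Fe₀.₈₈)₃Al₂Si₃O₁₂: molar mass 497.415 g/mol; 12×15.999 = 191.988 g → 38.60 wt%.
Difference = 47.27 − 38.60 = 8.67 percentage points.

8.67 percentage points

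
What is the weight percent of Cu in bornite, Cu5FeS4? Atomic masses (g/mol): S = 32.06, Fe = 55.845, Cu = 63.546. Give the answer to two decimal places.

Formula mass = 5·63.546 + 1·55.845 + 4·32.06 = 501.815 g/mol, of which 317.730 g is Cu.
So Cu makes up 317.730/501.815 = 0.6332 of the mass, i.e. 63.32%.

63.32 mass %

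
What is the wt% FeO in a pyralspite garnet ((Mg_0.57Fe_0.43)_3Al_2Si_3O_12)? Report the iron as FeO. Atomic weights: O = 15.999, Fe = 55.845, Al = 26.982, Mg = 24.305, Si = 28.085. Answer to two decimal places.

M((Mg_0.57Fe_0.43)_3Al_2Si_3O_12) = 443.809 g/mol; M(FeO) = 71.844 g/mol.
Moles FeO per formula unit = 1.29 Fe ÷ 1 = 1.2900.
FeO fraction = (1.2900 × 71.844) / 443.809 = 92.679/443.809 = 0.2088.

20.88 wt%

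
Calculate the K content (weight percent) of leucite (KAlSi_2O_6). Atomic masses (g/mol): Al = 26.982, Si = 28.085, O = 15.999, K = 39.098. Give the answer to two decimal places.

Formula mass = 1·39.098 + 1·26.982 + 2·28.085 + 6·15.999 = 218.244 g/mol, of which 39.098 g is K.
So K makes up 39.098/218.244 = 0.1791 of the mass, i.e. 17.91%.

17.91 weight percent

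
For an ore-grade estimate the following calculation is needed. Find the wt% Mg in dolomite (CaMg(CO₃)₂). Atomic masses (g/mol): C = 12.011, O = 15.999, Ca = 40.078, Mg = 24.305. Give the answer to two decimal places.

Molar mass of CaMg(CO₃)₂: 1·40.078 + 1·24.305 + 2·12.011 + 6·15.999 = 184.399 g/mol.
Mass of Mg per formula unit: 1 × 24.305 = 24.305 g.
Weight fraction Mg = 24.305 / 184.399 = 0.1318.

13.18 mass %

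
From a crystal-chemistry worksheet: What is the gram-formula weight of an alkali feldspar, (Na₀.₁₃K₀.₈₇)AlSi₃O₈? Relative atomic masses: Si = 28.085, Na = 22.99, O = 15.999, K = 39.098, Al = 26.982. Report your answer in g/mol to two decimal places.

The formula mass is the sum 0.13×22.99 + 0.87×39.098 + 1×26.982 + 3×28.085 + 8×15.999.

276.23 g/mol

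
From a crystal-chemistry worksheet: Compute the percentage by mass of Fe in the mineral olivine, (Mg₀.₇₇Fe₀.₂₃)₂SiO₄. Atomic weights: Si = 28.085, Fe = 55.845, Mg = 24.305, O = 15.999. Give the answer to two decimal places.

Formula mass = 1.54·24.305 + 0.46·55.845 + 1·28.085 + 4·15.999 = 155.199 g/mol, of which 25.689 g is Fe.
So Fe makes up 25.689/155.199 = 0.1655 of the mass, i.e. 16.55%.

16.55 weight percent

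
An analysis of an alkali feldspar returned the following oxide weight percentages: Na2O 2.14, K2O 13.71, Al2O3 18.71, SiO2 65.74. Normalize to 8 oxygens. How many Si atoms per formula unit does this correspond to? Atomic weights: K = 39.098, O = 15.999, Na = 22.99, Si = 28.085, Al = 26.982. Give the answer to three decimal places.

Na2O (M=61.979): mol = 0.03453; Na = 0.06906, O = 0.03453.
K2O (M=94.195): mol = 0.14555; K = 0.29110, O = 0.14555.
Al2O3 (M=101.961): mol = 0.18350; Al = 0.36700, O = 0.55050.
SiO2 (M=60.083): mol = 1.09415; Si = 1.09415, O = 2.18830.
ΣO = 2.91888; factor = 8/ΣO = 2.74078.
Si apfu = 1.09415 × 2.74078 = 2.999.

2.999 Si apfu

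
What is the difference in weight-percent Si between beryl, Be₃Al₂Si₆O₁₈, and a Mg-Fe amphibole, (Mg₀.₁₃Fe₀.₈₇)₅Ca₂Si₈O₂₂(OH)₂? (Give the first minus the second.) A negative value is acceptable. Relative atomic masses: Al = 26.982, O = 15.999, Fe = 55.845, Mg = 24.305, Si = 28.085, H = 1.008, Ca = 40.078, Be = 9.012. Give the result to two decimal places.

7.69 percentage points

First mineral: 168.510 g Si in 537.492 g formula = 31.35 wt% Si.
Second mineral: 224.680 g Si in 949.552 g formula = 23.66 wt% Si.
31.35% − 23.66% gives a difference of 7.69 percentage points.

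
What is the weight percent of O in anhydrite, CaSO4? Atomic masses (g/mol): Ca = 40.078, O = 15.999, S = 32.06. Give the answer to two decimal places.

47.01 wt%

Formula mass = 1·40.078 + 1·32.06 + 4·15.999 = 136.134 g/mol, of which 63.996 g is O.
So O makes up 63.996/136.134 = 0.4701 of the mass, i.e. 47.01%.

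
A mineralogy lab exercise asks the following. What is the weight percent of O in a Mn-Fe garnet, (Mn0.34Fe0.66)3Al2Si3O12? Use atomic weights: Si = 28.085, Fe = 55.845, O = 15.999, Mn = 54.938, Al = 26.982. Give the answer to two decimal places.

38.64 mass %

Formula mass = 1.02·54.938 + 1.98·55.845 + 2·26.982 + 3·28.085 + 12·15.999 = 496.817 g/mol, of which 191.988 g is O.
So O makes up 191.988/496.817 = 0.3864 of the mass, i.e. 38.64%.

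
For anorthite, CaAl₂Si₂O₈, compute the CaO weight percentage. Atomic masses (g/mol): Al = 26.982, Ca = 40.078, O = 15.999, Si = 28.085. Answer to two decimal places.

M(CaAl₂Si₂O₈) = 278.204 g/mol; M(CaO) = 56.077 g/mol.
Moles CaO per formula unit = 1 Ca ÷ 1 = 1.0000.
CaO fraction = (1.0000 × 56.077) / 278.204 = 56.077/278.204 = 0.2016.

20.16 wt%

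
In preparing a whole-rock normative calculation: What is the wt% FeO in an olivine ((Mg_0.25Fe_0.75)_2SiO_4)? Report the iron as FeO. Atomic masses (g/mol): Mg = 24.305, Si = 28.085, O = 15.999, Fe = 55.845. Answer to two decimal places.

57.32 wt%

M((Mg_0.25Fe_0.75)_2SiO_4) = 188.001 g/mol; M(FeO) = 71.844 g/mol.
Moles FeO per formula unit = 1.50 Fe ÷ 1 = 1.5000.
FeO fraction = (1.5000 × 71.844) / 188.001 = 107.766/188.001 = 0.5732.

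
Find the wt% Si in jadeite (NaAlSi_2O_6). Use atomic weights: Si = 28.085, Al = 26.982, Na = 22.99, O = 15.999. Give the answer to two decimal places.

M(NaAlSi_2O_6) = 202.136 g/mol.
Si contributes 2 × 28.085 = 56.170 g per mole.
56.170/202.136 = 0.2779 → 27.79%.

27.79 wt%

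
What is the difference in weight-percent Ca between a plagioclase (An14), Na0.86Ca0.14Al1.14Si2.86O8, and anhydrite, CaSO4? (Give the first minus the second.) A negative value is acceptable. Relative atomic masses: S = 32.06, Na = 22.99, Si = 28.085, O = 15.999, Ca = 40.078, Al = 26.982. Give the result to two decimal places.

-27.32 percentage points

M(Na0.86Ca0.14Al1.14Si2.86O8) = 264.457 g/mol, so wt% Ca = 5.611/264.457 × 100 = 2.12%.
M(CaSO4) = 136.134 g/mol, so wt% Ca = 40.078/136.134 × 100 = 29.44%.
2.12 − 29.44 = -27.32 pp.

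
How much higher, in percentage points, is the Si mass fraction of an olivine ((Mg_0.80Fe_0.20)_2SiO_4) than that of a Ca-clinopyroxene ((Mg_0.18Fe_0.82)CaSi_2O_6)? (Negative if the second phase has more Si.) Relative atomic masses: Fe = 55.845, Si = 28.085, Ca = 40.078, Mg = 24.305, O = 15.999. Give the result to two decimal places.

-4.85 percentage points

First mineral: 28.085 g Si in 153.307 g formula = 18.32 wt% Si.
Second mineral: 56.170 g Si in 242.410 g formula = 23.17 wt% Si.
18.32% − 23.17% gives a difference of -4.85 percentage points.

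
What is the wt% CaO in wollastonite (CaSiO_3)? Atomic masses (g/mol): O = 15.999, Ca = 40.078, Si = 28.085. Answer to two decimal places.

Formula mass = 116.160 g/mol.
1 Ca → 1.0000 mol CaO per formula unit; M(CaO) = 56.077, so CaO mass = 56.077 g.
56.077/116.160 × 100 = 48.28 wt%.

48.28 wt%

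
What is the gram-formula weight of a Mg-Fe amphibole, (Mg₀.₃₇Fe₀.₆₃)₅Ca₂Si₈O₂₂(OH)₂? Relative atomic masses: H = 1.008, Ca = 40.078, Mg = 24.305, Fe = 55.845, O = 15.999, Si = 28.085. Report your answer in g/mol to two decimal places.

911.70 g/mol

M = 1.85×24.305 + 3.15×55.845 + 2×40.078 + 8×28.085 + 24×15.999 + 2×1.008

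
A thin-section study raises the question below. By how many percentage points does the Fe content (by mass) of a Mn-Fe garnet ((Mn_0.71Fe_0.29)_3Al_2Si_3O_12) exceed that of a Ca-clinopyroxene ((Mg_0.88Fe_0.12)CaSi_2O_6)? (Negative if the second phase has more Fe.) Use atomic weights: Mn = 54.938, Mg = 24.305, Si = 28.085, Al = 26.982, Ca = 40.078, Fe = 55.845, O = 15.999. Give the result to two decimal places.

Fe in (Mn_0.71Fe_0.29)_3Al_2Si_3O_12: molar mass 495.810 g/mol; 0.87×55.845 = 48.585 g → 9.80 wt%.
Fe in (Mg_0.88Fe_0.12)CaSi_2O_6: molar mass 220.332 g/mol; 0.12×55.845 = 6.701 g → 3.04 wt%.
Difference = 9.80 − 3.04 = 6.76 percentage points.

6.76 percentage points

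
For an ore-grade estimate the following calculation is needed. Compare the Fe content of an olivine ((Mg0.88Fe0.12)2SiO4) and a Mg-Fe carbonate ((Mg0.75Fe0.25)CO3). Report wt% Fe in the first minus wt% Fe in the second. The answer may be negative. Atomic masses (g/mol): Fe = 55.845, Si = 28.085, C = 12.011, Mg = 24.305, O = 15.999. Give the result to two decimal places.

M((Mg0.88Fe0.12)2SiO4) = 148.261 g/mol, so wt% Fe = 13.403/148.261 × 100 = 9.04%.
M((Mg0.75Fe0.25)CO3) = 92.198 g/mol, so wt% Fe = 13.961/92.198 × 100 = 15.14%.
9.04 − 15.14 = -6.10 pp.

-6.10 percentage points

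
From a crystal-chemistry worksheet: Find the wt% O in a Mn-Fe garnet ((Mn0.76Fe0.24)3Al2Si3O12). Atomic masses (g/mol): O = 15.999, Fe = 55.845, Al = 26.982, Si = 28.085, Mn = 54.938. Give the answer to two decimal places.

Formula mass = 2.28×54.938 + 0.72×55.845 + 2×26.982 + 3×28.085 + 12×15.999 = 495.674 g/mol, of which 191.988 g is O.
So O makes up 191.988/495.674 = 0.3873 of the mass, i.e. 38.73%.

38.73 weight percent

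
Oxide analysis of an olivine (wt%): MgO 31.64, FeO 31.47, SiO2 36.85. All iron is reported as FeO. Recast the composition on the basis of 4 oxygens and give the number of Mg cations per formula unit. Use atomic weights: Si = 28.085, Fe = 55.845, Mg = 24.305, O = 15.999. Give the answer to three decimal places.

31.64 wt% MgO ÷ 40.304 g/mol = 0.78503 mol, giving 0.78503 Mg and 0.78503 O.
31.47 wt% FeO ÷ 71.844 g/mol = 0.43803 mol, giving 0.43803 Fe and 0.43803 O.
36.85 wt% SiO2 ÷ 60.083 g/mol = 0.61332 mol, giving 0.61332 Si and 1.22664 O.
Oxygen sums to 2.44970; scaling by 4/2.44970 = 1.63285 puts the formula on 4 O.
Mg: 0.78503 × 1.63285 = 1.282 atoms per formula unit.

1.282 Mg apfu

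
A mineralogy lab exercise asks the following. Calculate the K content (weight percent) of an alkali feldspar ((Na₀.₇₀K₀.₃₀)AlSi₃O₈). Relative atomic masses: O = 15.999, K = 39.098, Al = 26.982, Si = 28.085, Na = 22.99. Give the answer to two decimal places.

4.39 weight percent

Formula mass = 0.70×22.99 + 0.30×39.098 + 1×26.982 + 3×28.085 + 8×15.999 = 267.051 g/mol, of which 11.729 g is K.
So K makes up 11.729/267.051 = 0.0439 of the mass, i.e. 4.39%.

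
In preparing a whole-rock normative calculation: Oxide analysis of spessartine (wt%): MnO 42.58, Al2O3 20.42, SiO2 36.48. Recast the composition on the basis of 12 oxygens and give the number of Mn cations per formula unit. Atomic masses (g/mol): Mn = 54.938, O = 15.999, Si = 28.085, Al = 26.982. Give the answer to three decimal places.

42.58 wt% MnO ÷ 70.937 g/mol = 0.60025 mol, giving 0.60025 Mn and 0.60025 O.
20.42 wt% Al2O3 ÷ 101.961 g/mol = 0.20027 mol, giving 0.40054 Al and 0.60081 O.
36.48 wt% SiO2 ÷ 60.083 g/mol = 0.60716 mol, giving 0.60716 Si and 1.21432 O.
Oxygen sums to 2.41538; scaling by 12/2.41538 = 4.96816 puts the formula on 12 O.
Mn: 0.60025 × 4.96816 = 2.982 atoms per formula unit.

2.982 Mn apfu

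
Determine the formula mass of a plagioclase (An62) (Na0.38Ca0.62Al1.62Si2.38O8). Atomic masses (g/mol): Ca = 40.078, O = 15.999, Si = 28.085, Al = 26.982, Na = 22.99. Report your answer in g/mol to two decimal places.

M = 0.38(22.99) + 0.62(40.078) + 1.62(26.982) + 2.38(28.085) + 8(15.999)

272.13 g/mol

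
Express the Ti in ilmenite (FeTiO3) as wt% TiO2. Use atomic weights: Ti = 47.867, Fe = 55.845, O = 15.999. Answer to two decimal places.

Molar mass of FeTiO3 = 1×55.845 + 1×47.867 + 3×15.999 = 151.709 g/mol.
Each formula unit contains 1 Ti, equivalent to 1/1 = 1.0000 mol TiO2.
M(TiO2) = 1×47.867 + 2×15.999 = 79.865 g/mol.
Mass of TiO2 per formula unit = 1.0000 × 79.865 = 79.865 g.
TiO2 wt% = 79.865 / 151.709 × 100 = 52.64%.

52.64 wt%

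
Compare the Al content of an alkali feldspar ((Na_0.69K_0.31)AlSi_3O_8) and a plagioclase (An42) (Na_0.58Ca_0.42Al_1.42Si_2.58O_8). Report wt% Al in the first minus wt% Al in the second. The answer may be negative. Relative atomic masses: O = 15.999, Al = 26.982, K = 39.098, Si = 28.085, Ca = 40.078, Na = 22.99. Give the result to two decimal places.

-4.15 percentage points

M((Na_0.69K_0.31)AlSi_3O_8) = 267.212 g/mol, so wt% Al = 26.982/267.212 × 100 = 10.10%.
M(Na_0.58Ca_0.42Al_1.42Si_2.58O_8) = 268.933 g/mol, so wt% Al = 38.314/268.933 × 100 = 14.25%.
10.10 − 14.25 = -4.15 pp.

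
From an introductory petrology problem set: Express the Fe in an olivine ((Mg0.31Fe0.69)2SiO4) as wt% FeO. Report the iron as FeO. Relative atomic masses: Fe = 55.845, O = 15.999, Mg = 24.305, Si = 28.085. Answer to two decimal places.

Molar mass of (Mg0.31Fe0.69)2SiO4 = 0.62*24.305 + 1.38*55.845 + 1*28.085 + 4*15.999 = 184.216 g/mol.
Each formula unit contains 1.38 Fe, equivalent to 1.38/1 = 1.3800 mol FeO.
M(FeO) = 1×55.845 + 1×15.999 = 71.844 g/mol.
Mass of FeO per formula unit = 1.3800 × 71.844 = 99.145 g.
FeO wt% = 99.145 / 184.216 × 100 = 53.82%.

53.82 wt%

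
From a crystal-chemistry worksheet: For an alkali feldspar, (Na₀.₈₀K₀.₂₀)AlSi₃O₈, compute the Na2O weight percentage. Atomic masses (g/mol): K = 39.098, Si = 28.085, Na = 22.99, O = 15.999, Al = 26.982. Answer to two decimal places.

9.34 wt%

Molar mass of (Na₀.₈₀K₀.₂₀)AlSi₃O₈ = 0.80·22.99 + 0.20·39.098 + 1·26.982 + 3·28.085 + 8·15.999 = 265.441 g/mol.
Each formula unit contains 0.80 Na, equivalent to 0.80/2 = 0.4000 mol Na2O.
M(Na2O) = 2×22.99 + 1×15.999 = 61.979 g/mol.
Mass of Na2O per formula unit = 0.4000 × 61.979 = 24.792 g.
Na2O wt% = 24.792 / 265.441 × 100 = 9.34%.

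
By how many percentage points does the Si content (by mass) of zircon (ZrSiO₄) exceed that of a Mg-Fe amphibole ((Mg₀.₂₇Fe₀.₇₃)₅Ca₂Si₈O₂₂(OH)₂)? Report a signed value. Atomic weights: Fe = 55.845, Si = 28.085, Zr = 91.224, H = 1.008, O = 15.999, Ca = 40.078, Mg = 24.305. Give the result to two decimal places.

-8.90 percentage points

First mineral: 28.085 g Si in 183.305 g formula = 15.32 wt% Si.
Second mineral: 224.680 g Si in 927.474 g formula = 24.22 wt% Si.
15.32% − 24.22% gives a difference of -8.90 percentage points.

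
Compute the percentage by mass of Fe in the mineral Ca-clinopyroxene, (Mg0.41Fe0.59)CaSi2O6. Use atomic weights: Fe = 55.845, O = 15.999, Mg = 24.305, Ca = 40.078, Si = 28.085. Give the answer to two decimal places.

14.01 weight percent

Formula mass = 0.41·24.305 + 0.59·55.845 + 1·40.078 + 2·28.085 + 6·15.999 = 235.156 g/mol, of which 32.949 g is Fe.
So Fe makes up 32.949/235.156 = 0.1401 of the mass, i.e. 14.01%.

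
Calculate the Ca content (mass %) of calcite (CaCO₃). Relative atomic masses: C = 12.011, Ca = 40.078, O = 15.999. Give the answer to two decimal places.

M(CaCO₃) = 100.086 g/mol.
Ca contributes 1 × 40.078 = 40.078 g per mole.
40.078/100.086 = 0.4004 → 40.04%.

40.04 mass %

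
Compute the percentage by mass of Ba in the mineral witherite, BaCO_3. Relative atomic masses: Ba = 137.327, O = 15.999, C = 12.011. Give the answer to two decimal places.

Molar mass of BaCO_3: 1×137.327 + 1×12.011 + 3×15.999 = 197.335 g/mol.
Mass of Ba per formula unit: 1 × 137.327 = 137.327 g.
Weight fraction Ba = 137.327 / 197.335 = 0.6959.

69.59 wt%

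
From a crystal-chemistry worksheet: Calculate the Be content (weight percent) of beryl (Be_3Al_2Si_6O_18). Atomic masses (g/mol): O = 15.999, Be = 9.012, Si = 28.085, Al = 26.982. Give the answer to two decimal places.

5.03 weight percent

Molar mass of Be_3Al_2Si_6O_18: 3*9.012 + 2*26.982 + 6*28.085 + 18*15.999 = 537.492 g/mol.
Mass of Be per formula unit: 3 × 9.012 = 27.036 g.
Weight fraction Be = 27.036 / 537.492 = 0.0503.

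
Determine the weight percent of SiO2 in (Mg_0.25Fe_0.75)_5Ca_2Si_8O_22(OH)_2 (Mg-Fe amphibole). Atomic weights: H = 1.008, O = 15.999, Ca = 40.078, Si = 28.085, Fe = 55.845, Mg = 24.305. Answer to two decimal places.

51.65 wt%

M((Mg_0.25Fe_0.75)_5Ca_2Si_8O_22(OH)_2) = 930.628 g/mol; M(SiO2) = 60.083 g/mol.
Moles SiO2 per formula unit = 8 Si ÷ 1 = 8.0000.
SiO2 fraction = (8.0000 × 60.083) / 930.628 = 480.664/930.628 = 0.5165.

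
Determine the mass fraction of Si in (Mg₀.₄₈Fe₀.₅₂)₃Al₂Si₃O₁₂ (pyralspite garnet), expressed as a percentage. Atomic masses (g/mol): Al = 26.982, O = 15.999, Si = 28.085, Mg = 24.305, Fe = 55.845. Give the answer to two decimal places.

18.63 weight percent

M((Mg₀.₄₈Fe₀.₅₂)₃Al₂Si₃O₁₂) = 452.324 g/mol.
Si contributes 3 × 28.085 = 84.255 g per mole.
84.255/452.324 = 0.1863 → 18.63%.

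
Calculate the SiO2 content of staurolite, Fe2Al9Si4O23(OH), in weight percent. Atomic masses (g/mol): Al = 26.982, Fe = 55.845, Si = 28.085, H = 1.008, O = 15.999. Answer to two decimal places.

28.21 wt%

Molar mass of Fe2Al9Si4O23(OH) = 2·55.845 + 9·26.982 + 4·28.085 + 24·15.999 + 1·1.008 = 851.852 g/mol.
Each formula unit contains 4 Si, equivalent to 4/1 = 4.0000 mol SiO2.
M(SiO2) = 1×28.085 + 2×15.999 = 60.083 g/mol.
Mass of SiO2 per formula unit = 4.0000 × 60.083 = 240.332 g.
SiO2 wt% = 240.332 / 851.852 × 100 = 28.21%.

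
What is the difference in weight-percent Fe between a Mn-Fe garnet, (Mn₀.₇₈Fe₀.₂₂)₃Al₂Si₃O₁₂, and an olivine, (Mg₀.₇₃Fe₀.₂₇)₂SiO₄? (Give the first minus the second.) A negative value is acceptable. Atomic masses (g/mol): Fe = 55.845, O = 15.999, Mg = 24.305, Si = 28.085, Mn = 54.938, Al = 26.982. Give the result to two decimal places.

Fe in (Mn₀.₇₈Fe₀.₂₂)₃Al₂Si₃O₁₂: molar mass 495.620 g/mol; 0.66×55.845 = 36.858 g → 7.44 wt%.
Fe in (Mg₀.₇₃Fe₀.₂₇)₂SiO₄: molar mass 157.723 g/mol; 0.54×55.845 = 30.156 g → 19.12 wt%.
Difference = 7.44 − 19.12 = -11.68 percentage points.

-11.68 percentage points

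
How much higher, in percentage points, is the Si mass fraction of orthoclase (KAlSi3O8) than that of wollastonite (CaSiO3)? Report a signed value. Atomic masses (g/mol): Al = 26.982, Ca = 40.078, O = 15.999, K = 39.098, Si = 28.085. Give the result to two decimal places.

First mineral: 84.255 g Si in 278.327 g formula = 30.27 wt% Si.
Second mineral: 28.085 g Si in 116.160 g formula = 24.18 wt% Si.
30.27% − 24.18% gives a difference of 6.09 percentage points.

6.09 percentage points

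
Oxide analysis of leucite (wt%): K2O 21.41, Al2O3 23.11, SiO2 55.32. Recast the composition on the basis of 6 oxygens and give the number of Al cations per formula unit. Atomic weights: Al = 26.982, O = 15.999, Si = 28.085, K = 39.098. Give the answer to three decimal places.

21.41 wt% K2O ÷ 94.195 g/mol = 0.22729 mol, giving 0.45458 K and 0.22729 O.
23.11 wt% Al2O3 ÷ 101.961 g/mol = 0.22666 mol, giving 0.45332 Al and 0.67998 O.
55.32 wt% SiO2 ÷ 60.083 g/mol = 0.92073 mol, giving 0.92073 Si and 1.84146 O.
Oxygen sums to 2.74873; scaling by 6/2.74873 = 2.18283 puts the formula on 6 O.
Al: 0.45332 × 2.18283 = 0.990 atoms per formula unit.

0.990 Al apfu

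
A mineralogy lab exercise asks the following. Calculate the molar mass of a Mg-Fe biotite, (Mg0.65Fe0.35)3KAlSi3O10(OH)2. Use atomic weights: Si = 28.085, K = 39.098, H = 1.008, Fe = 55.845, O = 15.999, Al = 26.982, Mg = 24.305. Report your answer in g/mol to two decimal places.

M = 1.95*24.305 + 1.05*55.845 + 1*39.098 + 1*26.982 + 3*28.085 + 12*15.999 + 2*1.008

450.37 g/mol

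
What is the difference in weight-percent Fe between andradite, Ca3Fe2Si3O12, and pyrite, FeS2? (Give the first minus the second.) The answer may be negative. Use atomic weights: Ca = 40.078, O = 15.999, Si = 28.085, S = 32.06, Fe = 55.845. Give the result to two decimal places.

-24.57 percentage points

Fe in Ca3Fe2Si3O12: molar mass 508.167 g/mol; 2×55.845 = 111.690 g → 21.98 wt%.
Fe in FeS2: molar mass 119.965 g/mol; 1×55.845 = 55.845 g → 46.55 wt%.
Difference = 21.98 − 46.55 = -24.57 percentage points.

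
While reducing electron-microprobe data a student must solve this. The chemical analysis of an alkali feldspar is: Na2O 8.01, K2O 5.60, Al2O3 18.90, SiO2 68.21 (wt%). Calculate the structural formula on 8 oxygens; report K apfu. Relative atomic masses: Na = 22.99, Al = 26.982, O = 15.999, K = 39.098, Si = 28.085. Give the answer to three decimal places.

0.315 K apfu

Na2O (M=61.979): mol = 0.12924; Na = 0.25848, O = 0.12924.
K2O (M=94.195): mol = 0.05945; K = 0.11890, O = 0.05945.
Al2O3 (M=101.961): mol = 0.18536; Al = 0.37072, O = 0.55608.
SiO2 (M=60.083): mol = 1.13526; Si = 1.13526, O = 2.27052.
ΣO = 3.01529; factor = 8/ΣO = 2.65314.
K apfu = 0.11890 × 2.65314 = 0.315.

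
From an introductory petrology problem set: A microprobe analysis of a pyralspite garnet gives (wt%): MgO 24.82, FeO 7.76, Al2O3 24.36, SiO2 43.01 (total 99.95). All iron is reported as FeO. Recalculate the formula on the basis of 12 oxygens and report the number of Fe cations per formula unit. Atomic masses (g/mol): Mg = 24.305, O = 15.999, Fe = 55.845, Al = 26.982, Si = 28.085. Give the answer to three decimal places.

24.82 wt% MgO ÷ 40.304 g/mol = 0.61582 mol, giving 0.61582 Mg and 0.61582 O.
7.76 wt% FeO ÷ 71.844 g/mol = 0.10801 mol, giving 0.10801 Fe and 0.10801 O.
24.36 wt% Al2O3 ÷ 101.961 g/mol = 0.23891 mol, giving 0.47782 Al and 0.71673 O.
43.01 wt% SiO2 ÷ 60.083 g/mol = 0.71584 mol, giving 0.71584 Si and 1.43168 O.
Oxygen sums to 2.87224; scaling by 12/2.87224 = 4.17792 puts the formula on 12 O.
Fe: 0.10801 × 4.17792 = 0.451 atoms per formula unit.

0.451 Fe apfu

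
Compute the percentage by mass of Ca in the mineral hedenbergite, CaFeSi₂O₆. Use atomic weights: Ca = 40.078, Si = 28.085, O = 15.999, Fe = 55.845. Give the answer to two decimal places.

16.15 mass %

M(CaFeSi₂O₆) = 248.087 g/mol.
Ca contributes 1 × 40.078 = 40.078 g per mole.
40.078/248.087 = 0.1615 → 16.15%.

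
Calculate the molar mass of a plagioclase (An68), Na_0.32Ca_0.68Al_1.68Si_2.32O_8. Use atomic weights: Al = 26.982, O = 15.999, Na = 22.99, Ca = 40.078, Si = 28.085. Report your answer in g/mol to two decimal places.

273.09 g/mol

The formula mass is the sum 0.32·22.99 + 0.68·40.078 + 1.68·26.982 + 2.32·28.085 + 8·15.999.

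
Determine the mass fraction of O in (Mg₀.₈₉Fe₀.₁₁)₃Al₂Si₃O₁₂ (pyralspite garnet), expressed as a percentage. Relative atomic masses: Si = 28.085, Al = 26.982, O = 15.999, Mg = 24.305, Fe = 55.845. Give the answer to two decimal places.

46.43 weight percent

Molar mass of (Mg₀.₈₉Fe₀.₁₁)₃Al₂Si₃O₁₂: 2.67·24.305 + 0.33·55.845 + 2·26.982 + 3·28.085 + 12·15.999 = 413.530 g/mol.
Mass of O per formula unit: 12 × 15.999 = 191.988 g.
Weight fraction O = 191.988 / 413.530 = 0.4643.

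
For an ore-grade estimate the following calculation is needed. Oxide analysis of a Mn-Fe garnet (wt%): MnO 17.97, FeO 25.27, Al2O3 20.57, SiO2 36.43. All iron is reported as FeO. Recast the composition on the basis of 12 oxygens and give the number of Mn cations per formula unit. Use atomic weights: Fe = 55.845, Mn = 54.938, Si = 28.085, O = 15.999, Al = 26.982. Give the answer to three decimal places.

MnO: 17.97/70.937 = 0.25332 mol → 0.25332 mol Mn, 0.25332 mol O.
FeO: 25.27/71.844 = 0.35173 mol → 0.35173 mol Fe, 0.35173 mol O.
Al2O3: 20.57/101.961 = 0.20174 mol → 0.40348 mol Al, 0.60522 mol O.
SiO2: 36.43/60.083 = 0.60633 mol → 0.60633 mol Si, 1.21266 mol O.
Total oxygen = 2.42293 mol. Normalization factor = 12/2.42293 = 4.95268.
Mn per 12 O = 0.25332 × 4.95268 = 1.255.

1.255 Mn apfu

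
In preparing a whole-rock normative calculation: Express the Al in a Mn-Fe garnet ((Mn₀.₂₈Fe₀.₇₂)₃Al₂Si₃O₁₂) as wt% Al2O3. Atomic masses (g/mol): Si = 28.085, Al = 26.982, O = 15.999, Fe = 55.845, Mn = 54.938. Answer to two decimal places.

20.52 wt%

M((Mn₀.₂₈Fe₀.₇₂)₃Al₂Si₃O₁₂) = 496.980 g/mol; M(Al2O3) = 101.961 g/mol.
Moles Al2O3 per formula unit = 2 Al ÷ 2 = 1.0000.
Al2O3 fraction = (1.0000 × 101.961) / 496.980 = 101.961/496.980 = 0.2052.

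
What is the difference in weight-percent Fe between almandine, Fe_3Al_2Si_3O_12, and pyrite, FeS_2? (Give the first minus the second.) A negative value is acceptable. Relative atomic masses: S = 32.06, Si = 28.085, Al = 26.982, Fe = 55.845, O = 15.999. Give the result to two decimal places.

-12.89 percentage points

M(Fe_3Al_2Si_3O_12) = 497.742 g/mol, so wt% Fe = 167.535/497.742 × 100 = 33.66%.
M(FeS_2) = 119.965 g/mol, so wt% Fe = 55.845/119.965 × 100 = 46.55%.
33.66 − 46.55 = -12.89 pp.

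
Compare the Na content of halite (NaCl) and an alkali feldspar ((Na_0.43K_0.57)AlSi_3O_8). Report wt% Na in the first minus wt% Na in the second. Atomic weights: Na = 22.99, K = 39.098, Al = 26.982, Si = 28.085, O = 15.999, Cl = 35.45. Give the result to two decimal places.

M(NaCl) = 58.440 g/mol, so wt% Na = 22.990/58.440 × 100 = 39.34%.
M((Na_0.43K_0.57)AlSi_3O_8) = 271.401 g/mol, so wt% Na = 9.886/271.401 × 100 = 3.64%.
39.34 − 3.64 = 35.70 pp.

35.70 percentage points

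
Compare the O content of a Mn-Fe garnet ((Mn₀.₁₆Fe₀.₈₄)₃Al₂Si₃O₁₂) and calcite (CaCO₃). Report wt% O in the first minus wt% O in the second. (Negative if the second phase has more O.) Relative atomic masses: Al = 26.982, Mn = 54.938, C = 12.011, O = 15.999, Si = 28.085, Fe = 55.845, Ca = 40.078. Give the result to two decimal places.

-9.35 percentage points

First mineral: 191.988 g O in 497.307 g formula = 38.61 wt% O.
Second mineral: 47.997 g O in 100.086 g formula = 47.96 wt% O.
38.61% − 47.96% gives a difference of -9.35 percentage points.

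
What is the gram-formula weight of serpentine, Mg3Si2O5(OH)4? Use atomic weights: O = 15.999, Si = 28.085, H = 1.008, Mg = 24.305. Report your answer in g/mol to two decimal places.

277.11 g/mol

The formula mass is the sum 3*24.305 + 2*28.085 + 9*15.999 + 4*1.008.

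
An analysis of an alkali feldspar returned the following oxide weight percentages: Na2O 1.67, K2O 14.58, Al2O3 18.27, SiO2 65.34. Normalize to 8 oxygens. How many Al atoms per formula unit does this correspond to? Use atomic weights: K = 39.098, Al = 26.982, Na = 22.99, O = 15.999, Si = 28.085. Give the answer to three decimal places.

0.991 Al apfu

1.67 wt% Na2O ÷ 61.979 g/mol = 0.02694 mol, giving 0.05388 Na and 0.02694 O.
14.58 wt% K2O ÷ 94.195 g/mol = 0.15479 mol, giving 0.30958 K and 0.15479 O.
18.27 wt% Al2O3 ÷ 101.961 g/mol = 0.17919 mol, giving 0.35838 Al and 0.53757 O.
65.34 wt% SiO2 ÷ 60.083 g/mol = 1.08750 mol, giving 1.08750 Si and 2.17500 O.
Oxygen sums to 2.89430; scaling by 8/2.89430 = 2.76405 puts the formula on 8 O.
Al: 0.35838 × 2.76405 = 0.991 atoms per formula unit.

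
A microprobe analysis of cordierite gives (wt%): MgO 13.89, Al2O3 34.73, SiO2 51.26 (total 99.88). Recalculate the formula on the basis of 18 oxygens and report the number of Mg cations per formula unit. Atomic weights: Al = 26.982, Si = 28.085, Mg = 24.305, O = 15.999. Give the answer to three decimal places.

MgO (M=40.304): mol = 0.34463; Mg = 0.34463, O = 0.34463.
Al2O3 (M=101.961): mol = 0.34062; Al = 0.68124, O = 1.02186.
SiO2 (M=60.083): mol = 0.85315; Si = 0.85315, O = 1.70630.
ΣO = 3.07279; factor = 18/ΣO = 5.85787.
Mg apfu = 0.34463 × 5.85787 = 2.019.

2.019 Mg apfu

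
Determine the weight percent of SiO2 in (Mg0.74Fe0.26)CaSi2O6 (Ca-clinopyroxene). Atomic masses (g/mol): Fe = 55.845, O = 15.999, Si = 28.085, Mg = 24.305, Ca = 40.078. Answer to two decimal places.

53.47 wt%

Molar mass of (Mg0.74Fe0.26)CaSi2O6 = 0.74×24.305 + 0.26×55.845 + 1×40.078 + 2×28.085 + 6×15.999 = 224.747 g/mol.
Each formula unit contains 2 Si, equivalent to 2/1 = 2.0000 mol SiO2.
M(SiO2) = 1×28.085 + 2×15.999 = 60.083 g/mol.
Mass of SiO2 per formula unit = 2.0000 × 60.083 = 120.166 g.
SiO2 wt% = 120.166 / 224.747 × 100 = 53.47%.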